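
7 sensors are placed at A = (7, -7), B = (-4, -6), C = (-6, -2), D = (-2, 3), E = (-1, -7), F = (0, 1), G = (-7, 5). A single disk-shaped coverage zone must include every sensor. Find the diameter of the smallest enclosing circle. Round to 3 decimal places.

The minimum enclosing circle of a finite set is fixed by two of the points (as a diameter) or three (as a circumcircle).
The farthest pair is A–G with squared distance 340. The circle on this segment as diameter has centre (0, -1) and r² = 340/4 = 85.
Check B: distance² to centre = 41 ≤ 85, so it lies inside.
All remaining points lie in this disk, and no smaller disk contains both endpoints, so this is the minimum enclosing circle.
Diameter = 2r = 2√85 ≈ 18.439.

18.439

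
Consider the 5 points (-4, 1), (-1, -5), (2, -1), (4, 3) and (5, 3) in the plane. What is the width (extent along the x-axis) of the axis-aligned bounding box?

9

max x = 5, min x = -4, so width = 9.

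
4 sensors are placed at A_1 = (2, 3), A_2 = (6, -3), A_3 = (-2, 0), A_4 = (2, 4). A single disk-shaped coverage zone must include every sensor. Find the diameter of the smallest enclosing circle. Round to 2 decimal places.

A smallest enclosing disk is always determined by at most three of the input points on its boundary.
The minimum enclosing circle is determined by three boundary points: A_2, A_3, A_4.
Their circumcentre is (53/22, -9/22) with r² = 4745/242.
The farthest remaining point A_1 is at distance² 2853/242 ≤ 4745/242.
Diameter = 2r = 2√(4745/242) ≈ 8.86.

8.86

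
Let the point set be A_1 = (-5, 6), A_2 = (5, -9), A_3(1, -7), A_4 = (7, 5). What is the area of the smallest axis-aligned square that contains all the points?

225

The bounding box has width 12 and height 15.
An axis-aligned square enclosing the set must have side ≥ max(width, height).
So the minimum side is max(12, 15) = 15.
Area = 15² = 225.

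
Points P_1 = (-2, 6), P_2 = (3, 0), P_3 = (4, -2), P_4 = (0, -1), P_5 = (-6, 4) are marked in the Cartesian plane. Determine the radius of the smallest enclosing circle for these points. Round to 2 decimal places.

A smallest enclosing disk is always determined by at most three of the input points on its boundary.
The farthest pair is P_3–P_5 with squared distance 136. The circle on this segment as diameter has centre (-1, 1) and r² = 136/4 = 34.
Check P_1: distance² to centre = 26 ≤ 34, so it lies inside.
All remaining points lie in this disk, and no smaller disk contains both endpoints, so this is the minimum enclosing circle.
r = √34 ≈ 5.83.

5.83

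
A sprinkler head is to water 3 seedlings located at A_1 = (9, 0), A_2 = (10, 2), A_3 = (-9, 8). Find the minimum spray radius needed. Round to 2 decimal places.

Side lengths²: A_1A_2² = 5, A_1A_3² = 388, A_2A_3² = 397.
Since A_2A_3² = 397 ≥ 388 + 5 = 393, the angle opposite A_2A_3 is not acute, so the smallest enclosing circle has A_2A_3 as diameter.
Centre = midpoint of A_2A_3 = (0.5, 5), r² = 397/4 = 99.25.
r = √(99.25) ≈ 9.96.

9.96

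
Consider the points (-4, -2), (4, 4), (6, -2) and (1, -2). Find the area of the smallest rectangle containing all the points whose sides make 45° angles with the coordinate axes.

In coordinates u = x + y, v = x − y the rectangle is axis-aligned; the map (x,y)→(u,v) scales areas by 2.
u-values: -6, 8, 4, -1; range = 8 − (-6) = 14.
v-values: -2, 0, 8, 3; range = 8 − (-2) = 10.
Area = (14 × 10) / 2 = 70.

70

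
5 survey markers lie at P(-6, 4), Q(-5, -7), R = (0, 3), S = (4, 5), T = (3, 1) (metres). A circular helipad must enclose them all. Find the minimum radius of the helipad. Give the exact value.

A smallest enclosing disk is always determined by at most three of the input points on its boundary.
The farthest pair is Q–S with squared distance 225. The circle on this segment as diameter has centre (-0.5, -1) and r² = 225/4 = 56.25.
Check P: distance² to centre = 55.25 ≤ 56.25, so it lies inside.
All remaining points lie in this disk, and no smaller disk contains both endpoints, so this is the minimum enclosing circle.
r = √(56.25) = 7.5.

7.5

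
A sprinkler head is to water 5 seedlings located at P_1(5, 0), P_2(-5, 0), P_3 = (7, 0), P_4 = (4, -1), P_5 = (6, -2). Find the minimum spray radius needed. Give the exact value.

A smallest enclosing disk is always determined by at most three of the input points on its boundary.
The farthest pair is P_2–P_3 with squared distance 144. The circle on this segment as diameter has centre (1, 0) and r² = 144/4 = 36.
Check P_1: distance² to centre = 16 ≤ 36, so it lies inside.
All remaining points lie in this disk, and no smaller disk contains both endpoints, so this is the minimum enclosing circle.
r = √36 = 6.

6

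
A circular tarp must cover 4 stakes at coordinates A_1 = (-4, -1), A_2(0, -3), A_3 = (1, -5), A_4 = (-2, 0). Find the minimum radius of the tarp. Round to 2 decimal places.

A smallest enclosing disk is always determined by at most three of the input points on its boundary.
The farthest pair is A_1–A_3 with squared distance 41. The circle on this segment as diameter has centre (-1.5, -3) and r² = 41/4 = 10.25.
Check A_2: distance² to centre = 2.25 ≤ 10.25, so it lies inside.
All remaining points lie in this disk, and no smaller disk contains both endpoints, so this is the minimum enclosing circle.
r = √(10.25) ≈ 3.20.

3.20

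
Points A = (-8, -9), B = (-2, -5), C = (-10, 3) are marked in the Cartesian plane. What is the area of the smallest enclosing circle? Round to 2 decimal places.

120.89

Side lengths²: AB² = 52, AC² = 148, BC² = 128.
Since AC² = 148 < 128 + 52 = 180, the triangle is acute, so the smallest enclosing circle is the circumcircle.
Circumcentre = (-7.8, -2.8), r² = 38.48.
Area = π·r² = π·38.48 ≈ 120.89.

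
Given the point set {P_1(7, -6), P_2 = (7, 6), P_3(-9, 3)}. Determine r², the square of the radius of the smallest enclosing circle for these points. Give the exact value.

87.2119140625

Side lengths²: P_1P_2² = 144, P_1P_3² = 337, P_2P_3² = 265.
Since P_1P_3² = 337 < 265 + 144 = 409, the triangle is acute, so the smallest enclosing circle is the circumcircle.
Circumcentre = (-0.15625, 0), r² = 87.2119140625.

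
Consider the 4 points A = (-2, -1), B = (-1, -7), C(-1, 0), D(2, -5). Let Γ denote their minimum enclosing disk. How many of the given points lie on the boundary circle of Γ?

2

A smallest enclosing disk is always determined by at most three of the input points on its boundary.
The farthest pair is B–C with squared distance 49. The circle on this segment as diameter has centre (-1, -3.5) and r² = 49/4 = 12.25.
Check A: distance² to centre = 7.25 ≤ 12.25, so it lies inside.
All remaining points lie in this disk, and no smaller disk contains both endpoints, so this is the minimum enclosing circle.
The points at distance exactly r from the centre are B, C — 2 points.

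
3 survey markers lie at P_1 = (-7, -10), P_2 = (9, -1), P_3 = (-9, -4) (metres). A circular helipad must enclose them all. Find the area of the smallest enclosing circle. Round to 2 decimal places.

271.28

Side lengths²: P_1P_2² = 337, P_1P_3² = 40, P_2P_3² = 333.
Since P_1P_2² = 337 < 333 + 40 = 373, the triangle is acute, so the smallest enclosing circle is the circumcircle.
Circumcentre = (11/38, -161/38), r² = 62345/722.
Area = π·r² = π·62345/722 ≈ 271.28.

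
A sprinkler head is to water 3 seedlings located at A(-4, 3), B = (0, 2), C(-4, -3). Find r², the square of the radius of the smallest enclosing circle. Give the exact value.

10.890625

Side lengths²: AB² = 17, AC² = 36, BC² = 41.
Since BC² = 41 < 36 + 17 = 53, the triangle is acute, so the smallest enclosing circle is the circumcircle.
Circumcentre = (-2.625, 0), r² = 10.890625.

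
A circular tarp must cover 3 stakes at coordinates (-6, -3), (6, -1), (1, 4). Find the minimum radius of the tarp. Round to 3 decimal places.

6.083

Call the three points A, B, C in the order given.
Side lengths²: AB² = 148, AC² = 98, BC² = 50.
Since AB² = 148 ≥ 98 + 50 = 148, the angle opposite AB is not acute, so the smallest enclosing circle has AB as diameter.
Centre = midpoint of AB = (0, -2), r² = 148/4 = 37.
r = √37 ≈ 6.083.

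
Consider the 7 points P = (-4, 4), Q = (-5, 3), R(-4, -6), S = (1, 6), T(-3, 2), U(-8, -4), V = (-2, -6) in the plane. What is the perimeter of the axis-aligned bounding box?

Width = max x − min x = 1 − (-8) = 9.
Height = max y − min y = 6 − (-6) = 12.
Perimeter = 2(9 + 12) = 42.

42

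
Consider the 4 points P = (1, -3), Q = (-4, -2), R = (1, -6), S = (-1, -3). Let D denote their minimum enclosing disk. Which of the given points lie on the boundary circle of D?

The farthest pair is Q–R with squared distance 41. The circle on this segment as diameter has centre (-1.5, -4) and r² = 41/4 = 10.25.
Check P: distance² to centre = 7.25 ≤ 10.25, so it lies inside.
All remaining points lie in this disk, and no smaller disk contains both endpoints, so this is the minimum enclosing circle.
The points at distance exactly r from the centre are Q, R — 2 points.

Q, R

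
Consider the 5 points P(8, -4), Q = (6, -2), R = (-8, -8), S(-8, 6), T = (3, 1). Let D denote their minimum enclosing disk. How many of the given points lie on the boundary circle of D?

A smallest enclosing disk is always determined by at most three of the input points on its boundary.
The minimum enclosing circle is determined by three boundary points: P, R, S.
Their circumcentre is (-1.25, -1) with r² = 94.5625.
The farthest remaining point Q is at distance² 53.5625 ≤ 94.5625.
The points at distance exactly r from the centre are P, R, S — 3 points.

3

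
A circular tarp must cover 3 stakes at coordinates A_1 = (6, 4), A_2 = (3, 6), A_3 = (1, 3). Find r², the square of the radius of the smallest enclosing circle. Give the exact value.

6.5

Side lengths²: A_1A_2² = 13, A_1A_3² = 26, A_2A_3² = 13.
Since A_1A_3² = 26 ≥ 13 + 13 = 26, the angle opposite A_1A_3 is not acute, so the smallest enclosing circle has A_1A_3 as diameter.
Centre = midpoint of A_1A_3 = (3.5, 3.5), r² = 26/4 = 6.5.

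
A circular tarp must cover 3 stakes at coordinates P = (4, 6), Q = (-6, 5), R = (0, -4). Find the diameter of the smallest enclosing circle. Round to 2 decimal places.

Side lengths²: PQ² = 101, PR² = 116, QR² = 117.
Since QR² = 117 < 116 + 101 = 217, the triangle is acute, so the smallest enclosing circle is the circumcircle.
Circumcentre = (-0.65625, 2.0625), r² = 37.1845703125.
Diameter = 2r = 2√(37.1845703125) ≈ 12.20.

12.20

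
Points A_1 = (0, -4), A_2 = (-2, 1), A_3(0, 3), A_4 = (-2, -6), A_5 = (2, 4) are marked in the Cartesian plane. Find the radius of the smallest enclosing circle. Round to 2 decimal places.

By Welzl's lemma the MEC is supported by two points (diametrically opposite) or three points (on a circumcircle).
The farthest pair is A_4–A_5 with squared distance 116. The circle on this segment as diameter has centre (0, -1) and r² = 116/4 = 29.
Check A_1: distance² to centre = 9 ≤ 29, so it lies inside.
All remaining points lie in this disk, and no smaller disk contains both endpoints, so this is the minimum enclosing circle.
r = √29 ≈ 5.39.

5.39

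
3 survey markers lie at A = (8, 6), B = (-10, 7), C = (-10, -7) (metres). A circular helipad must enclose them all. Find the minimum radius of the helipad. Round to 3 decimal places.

11.119

Side lengths²: AB² = 325, AC² = 493, BC² = 196.
Since AC² = 493 < 325 + 196 = 521, the triangle is acute, so the smallest enclosing circle is the circumcircle.
Circumcentre = (-49/36, 0), r² = 160225/1296.
r = √(160225/1296) ≈ 11.119.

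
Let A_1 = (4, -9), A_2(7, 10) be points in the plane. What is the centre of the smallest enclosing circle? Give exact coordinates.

(5.5, 0.5)

The smallest circle enclosing two points has them as diameter endpoints.
Centre = midpoint = (5.5, 0.5); r² = |A_1A_2|²/4 = 370/4 = 92.5.
Centre = (5.5, 0.5).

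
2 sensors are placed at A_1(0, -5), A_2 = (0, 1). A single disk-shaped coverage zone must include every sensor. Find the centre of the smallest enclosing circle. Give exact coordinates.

The smallest circle enclosing two points has them as diameter endpoints.
Centre = midpoint = (0, -2); r² = |A_1A_2|²/4 = 36/4 = 9.
Centre = (0, -2).

(0, -2)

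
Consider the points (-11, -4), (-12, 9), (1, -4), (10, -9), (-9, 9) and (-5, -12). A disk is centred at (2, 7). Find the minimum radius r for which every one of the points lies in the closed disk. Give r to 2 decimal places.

20.25

The required radius is the distance from (2, 7) to the farthest point.
Squared distances: 290, 200, 122, 320, 125, 410.
Maximum is 410, attained at (-5, -12).
r = √410 ≈ 20.25.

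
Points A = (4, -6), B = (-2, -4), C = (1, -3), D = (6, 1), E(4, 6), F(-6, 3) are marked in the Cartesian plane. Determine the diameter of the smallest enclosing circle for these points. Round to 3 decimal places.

14.046

The minimum enclosing circle is determined by three boundary points: A, E, F.
Their circumcentre is (0.35, 0) with r² = 49.3225.
The farthest remaining point D is at distance² 32.9225 ≤ 49.3225.
Diameter = 2r = 2√(49.3225) ≈ 14.046.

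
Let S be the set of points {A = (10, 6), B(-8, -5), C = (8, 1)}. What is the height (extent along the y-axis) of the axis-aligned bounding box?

max y = 6, min y = -5, so height = 11.

11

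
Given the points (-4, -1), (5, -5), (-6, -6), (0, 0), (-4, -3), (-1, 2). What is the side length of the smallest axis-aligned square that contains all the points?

The bounding box has width 11 and height 8.
An axis-aligned square enclosing the set must have side ≥ max(width, height).
So the minimum side is max(11, 8) = 11.

11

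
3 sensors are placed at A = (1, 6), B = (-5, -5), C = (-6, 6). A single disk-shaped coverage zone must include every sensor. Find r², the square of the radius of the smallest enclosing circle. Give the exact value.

Side lengths²: AB² = 157, AC² = 49, BC² = 122.
Since AB² = 157 < 122 + 49 = 171, the triangle is acute, so the smallest enclosing circle is the circumcircle.
Circumcentre = (-2.5, 17/22), r² = 9577/242.

9577/242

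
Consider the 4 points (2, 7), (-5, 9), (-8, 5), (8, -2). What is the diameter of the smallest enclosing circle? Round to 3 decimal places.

By Welzl's lemma the MEC is supported by two points (diametrically opposite) or three points (on a circumcircle).
The minimum enclosing circle is determined by three boundary points: (-5, 9), (-8, 5), (8, -2).
Their circumcentre is (7/34, 67/34) with r² = 44225/578.
The farthest remaining point (2, 7) is at distance² 16481/578 ≤ 44225/578.
Diameter = 2r = 2√(44225/578) ≈ 17.494.

17.494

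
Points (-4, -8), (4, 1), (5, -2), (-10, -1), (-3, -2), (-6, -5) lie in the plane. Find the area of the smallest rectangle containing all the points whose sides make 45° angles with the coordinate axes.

136

In coordinates u = x + y, v = x − y the rectangle is axis-aligned; the map (x,y)→(u,v) scales areas by 2.
u-values: -12, 5, 3, -11, -5, -11; range = 5 − (-12) = 17.
v-values: 4, 3, 7, -9, -1, -1; range = 7 − (-9) = 16.
Area = (17 × 16) / 2 = 136.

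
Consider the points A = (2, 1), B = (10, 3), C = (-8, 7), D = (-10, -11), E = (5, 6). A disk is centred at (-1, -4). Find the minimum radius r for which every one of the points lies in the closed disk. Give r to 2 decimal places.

The required radius is the distance from (-1, -4) to the farthest point.
Squared distances: 34, 170, 170, 130, 136.
Maximum is 170, attained at B.
r = √170 ≈ 13.04.

13.04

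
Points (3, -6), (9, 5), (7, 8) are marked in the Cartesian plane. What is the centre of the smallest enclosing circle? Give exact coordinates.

(5, 1)

Call the three points A, B, C in the order given.
Side lengths²: AB² = 157, AC² = 212, BC² = 13.
Since AC² = 212 ≥ 157 + 13 = 170, the angle opposite AC is not acute, so the smallest enclosing circle has AC as diameter.
Centre = midpoint of AC = (5, 1), r² = 212/4 = 53.
Centre = (5, 1).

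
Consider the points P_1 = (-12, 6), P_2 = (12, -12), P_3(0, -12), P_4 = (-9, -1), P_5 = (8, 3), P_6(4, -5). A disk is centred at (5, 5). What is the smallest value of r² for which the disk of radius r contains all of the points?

338

The required radius is the distance from (5, 5) to the farthest point.
Squared distances: 290, 338, 314, 232, 13, 101.
Maximum is 338, attained at P_2.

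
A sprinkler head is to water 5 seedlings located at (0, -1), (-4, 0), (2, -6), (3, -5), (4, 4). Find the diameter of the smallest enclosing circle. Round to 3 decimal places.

10.750

The minimum enclosing circle of a finite set is fixed by two of the points (as a diameter) or three (as a circumcircle).
The minimum enclosing circle is determined by three boundary points: (-4, 0), (2, -6), (4, 4).
Their circumcentre is (4/3, -2/3) with r² = 260/9.
The farthest remaining point (3, -5) is at distance² 194/9 ≤ 260/9.
Diameter = 2r = 2√(260/9) ≈ 10.750.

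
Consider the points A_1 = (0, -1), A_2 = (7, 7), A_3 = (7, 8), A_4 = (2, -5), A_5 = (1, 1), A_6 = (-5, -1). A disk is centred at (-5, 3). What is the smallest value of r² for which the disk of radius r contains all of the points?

The required radius is the distance from (-5, 3) to the farthest point.
Squared distances: 41, 160, 169, 113, 40, 16.
Maximum is 169, attained at A_3.

169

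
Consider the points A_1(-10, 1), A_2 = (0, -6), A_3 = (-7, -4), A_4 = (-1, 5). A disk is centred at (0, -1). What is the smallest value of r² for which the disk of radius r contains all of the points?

The required radius is the distance from (0, -1) to the farthest point.
Squared distances: 104, 25, 58, 37.
Maximum is 104, attained at A_1.

104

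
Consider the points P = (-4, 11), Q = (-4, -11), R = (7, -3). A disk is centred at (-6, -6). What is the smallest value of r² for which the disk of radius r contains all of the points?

The required radius is the distance from (-6, -6) to the farthest point.
Squared distances: 293, 29, 178.
Maximum is 293, attained at P.

293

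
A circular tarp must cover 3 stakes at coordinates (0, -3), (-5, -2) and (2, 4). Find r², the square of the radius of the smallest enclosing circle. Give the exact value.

21.25

Call the three points A, B, C in the order given.
Side lengths²: AB² = 26, AC² = 53, BC² = 85.
Since BC² = 85 ≥ 53 + 26 = 79, the angle opposite BC is not acute, so the smallest enclosing circle has BC as diameter.
Centre = midpoint of BC = (-1.5, 1), r² = 85/4 = 21.25.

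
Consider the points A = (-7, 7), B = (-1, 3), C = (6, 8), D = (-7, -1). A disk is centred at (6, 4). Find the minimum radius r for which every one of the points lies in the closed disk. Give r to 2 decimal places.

13.93

The required radius is the distance from (6, 4) to the farthest point.
Squared distances: 178, 50, 16, 194.
Maximum is 194, attained at D.
r = √194 ≈ 13.93.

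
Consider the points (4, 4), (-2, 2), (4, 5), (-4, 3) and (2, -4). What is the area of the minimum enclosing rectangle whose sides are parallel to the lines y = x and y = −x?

In coordinates u = x + y, v = x − y the rectangle is axis-aligned; the map (x,y)→(u,v) scales areas by 2.
u-values: 8, 0, 9, -1, -2; range = 9 − (-2) = 11.
v-values: 0, -4, -1, -7, 6; range = 6 − (-7) = 13.
Area = (11 × 13) / 2 = 71.5.

71.5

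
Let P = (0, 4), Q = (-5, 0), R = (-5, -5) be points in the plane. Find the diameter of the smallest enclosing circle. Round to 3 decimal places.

Side lengths²: PQ² = 41, PR² = 106, QR² = 25.
Since PR² = 106 ≥ 41 + 25 = 66, the angle opposite PR is not acute, so the smallest enclosing circle has PR as diameter.
Centre = midpoint of PR = (-2.5, -0.5), r² = 106/4 = 26.5.
Diameter = 2r = 2√(26.5) ≈ 10.296.

10.296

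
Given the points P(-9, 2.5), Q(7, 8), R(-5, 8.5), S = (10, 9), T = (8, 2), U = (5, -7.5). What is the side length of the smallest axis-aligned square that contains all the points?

The bounding box has width 19 and height 16.5.
An axis-aligned square enclosing the set must have side ≥ max(width, height).
So the minimum side is max(19, 16.5) = 19.

19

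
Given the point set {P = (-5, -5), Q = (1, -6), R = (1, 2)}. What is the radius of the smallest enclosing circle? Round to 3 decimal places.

4.673

Side lengths²: PQ² = 37, PR² = 85, QR² = 64.
Since PR² = 85 < 64 + 37 = 101, the triangle is acute, so the smallest enclosing circle is the circumcircle.
Circumcentre = (-17/12, -2), r² = 3145/144.
r = √(3145/144) ≈ 4.673.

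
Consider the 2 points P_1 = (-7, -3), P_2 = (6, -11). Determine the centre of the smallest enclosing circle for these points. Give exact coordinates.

(-0.5, -7)

The smallest circle enclosing two points has them as diameter endpoints.
Centre = midpoint = (-0.5, -7); r² = |P_1P_2|²/4 = 233/4 = 58.25.
Centre = (-0.5, -7).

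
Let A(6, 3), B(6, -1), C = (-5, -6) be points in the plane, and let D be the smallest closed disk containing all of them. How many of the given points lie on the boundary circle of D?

Side lengths²: AB² = 16, AC² = 202, BC² = 146.
Since AC² = 202 ≥ 146 + 16 = 162, the angle opposite AC is not acute, so the smallest enclosing circle has AC as diameter.
Centre = midpoint of AC = (0.5, -1.5), r² = 202/4 = 50.5.
The points at distance exactly r from the centre are A, C — 2 points.

2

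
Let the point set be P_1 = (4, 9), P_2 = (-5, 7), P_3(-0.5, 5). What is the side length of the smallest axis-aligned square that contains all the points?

9

The bounding box has width 9 and height 4.
An axis-aligned square enclosing the set must have side ≥ max(width, height).
So the minimum side is max(9, 4) = 9.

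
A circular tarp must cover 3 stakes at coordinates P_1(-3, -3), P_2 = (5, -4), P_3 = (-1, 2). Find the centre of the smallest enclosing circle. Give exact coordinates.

(17/14, -25/14)

Side lengths²: P_1P_2² = 65, P_1P_3² = 29, P_2P_3² = 72.
Since P_2P_3² = 72 < 65 + 29 = 94, the triangle is acute, so the smallest enclosing circle is the circumcircle.
Circumcentre = (17/14, -25/14), r² = 1885/98.
Centre = (17/14, -25/14).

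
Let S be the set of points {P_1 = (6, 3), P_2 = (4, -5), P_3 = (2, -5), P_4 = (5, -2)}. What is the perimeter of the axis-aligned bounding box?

24

Width = max x − min x = 6 − 2 = 4.
Height = max y − min y = 3 − (-5) = 8.
Perimeter = 2(4 + 8) = 24.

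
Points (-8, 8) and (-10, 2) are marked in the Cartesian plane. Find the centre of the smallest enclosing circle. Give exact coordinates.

(-9, 5)

The smallest circle enclosing two points has them as diameter endpoints.
Centre = midpoint = (-9, 5); r² = |(-8, 8)−(-10, 2)|²/4 = 40/4 = 10.
Centre = (-9, 5).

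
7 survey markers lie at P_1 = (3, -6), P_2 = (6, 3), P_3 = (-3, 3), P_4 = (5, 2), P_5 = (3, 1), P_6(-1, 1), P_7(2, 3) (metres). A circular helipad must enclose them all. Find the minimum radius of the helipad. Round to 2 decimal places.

5.70

By Welzl's lemma the MEC is supported by two points (diametrically opposite) or three points (on a circumcircle).
The minimum enclosing circle is determined by three boundary points: P_1, P_2, P_3.
Their circumcentre is (1.5, -0.5) with r² = 32.5.
The farthest remaining point P_4 is at distance² 18.5 ≤ 32.5.
r = √(32.5) ≈ 5.70.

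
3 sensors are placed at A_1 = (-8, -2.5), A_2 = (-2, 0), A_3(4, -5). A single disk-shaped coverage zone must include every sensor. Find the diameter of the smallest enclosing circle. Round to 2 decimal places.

12.26

Side lengths²: A_1A_2² = 42.25, A_1A_3² = 150.25, A_2A_3² = 61.
Since A_1A_3² = 150.25 ≥ 61 + 42.25 = 103.25, the angle opposite A_1A_3 is not acute, so the smallest enclosing circle has A_1A_3 as diameter.
Centre = midpoint of A_1A_3 = (-2, -3.75), r² = 150.25/4 = 37.5625.
Diameter = 2r = 2√(37.5625) ≈ 12.26.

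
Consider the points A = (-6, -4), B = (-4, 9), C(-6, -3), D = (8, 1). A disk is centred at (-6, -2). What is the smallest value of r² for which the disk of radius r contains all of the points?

The required radius is the distance from (-6, -2) to the farthest point.
Squared distances: 4, 125, 1, 205.
Maximum is 205, attained at D.

205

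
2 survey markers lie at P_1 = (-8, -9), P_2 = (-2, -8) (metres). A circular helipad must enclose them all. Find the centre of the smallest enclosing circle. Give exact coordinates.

The smallest circle enclosing two points has them as diameter endpoints.
Centre = midpoint = (-5, -8.5); r² = |P_1P_2|²/4 = 37/4 = 9.25.
Centre = (-5, -8.5).

(-5, -8.5)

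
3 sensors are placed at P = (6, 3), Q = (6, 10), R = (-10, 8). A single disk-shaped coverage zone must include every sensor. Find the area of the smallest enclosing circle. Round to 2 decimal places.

Side lengths²: PQ² = 49, PR² = 281, QR² = 260.
Since PR² = 281 < 260 + 49 = 309, the triangle is acute, so the smallest enclosing circle is the circumcircle.
Circumcentre = (-1.6875, 6.5), r² = 71.34765625.
Area = π·r² = π·71.34765625 ≈ 224.15.

224.15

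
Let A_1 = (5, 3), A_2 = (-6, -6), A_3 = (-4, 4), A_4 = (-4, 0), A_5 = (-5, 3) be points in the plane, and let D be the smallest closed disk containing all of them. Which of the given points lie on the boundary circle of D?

A_1, A_2

The minimum enclosing circle of a finite set is fixed by two of the points (as a diameter) or three (as a circumcircle).
The farthest pair is A_1–A_2 with squared distance 202. The circle on this segment as diameter has centre (-0.5, -1.5) and r² = 202/4 = 50.5.
Check A_3: distance² to centre = 42.5 ≤ 50.5, so it lies inside.
All remaining points lie in this disk, and no smaller disk contains both endpoints, so this is the minimum enclosing circle.
The points at distance exactly r from the centre are A_1, A_2 — 2 points.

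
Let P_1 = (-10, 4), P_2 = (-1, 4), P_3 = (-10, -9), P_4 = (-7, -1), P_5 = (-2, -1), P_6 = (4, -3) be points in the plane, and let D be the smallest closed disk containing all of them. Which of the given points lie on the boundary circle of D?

P_1, P_3, P_6

The minimum enclosing circle is determined by three boundary points: P_1, P_3, P_6.
Their circumcentre is (-4.5, -2.5) with r² = 72.5.
The farthest remaining point P_2 is at distance² 54.5 ≤ 72.5.
The points at distance exactly r from the centre are P_1, P_3, P_6 — 3 points.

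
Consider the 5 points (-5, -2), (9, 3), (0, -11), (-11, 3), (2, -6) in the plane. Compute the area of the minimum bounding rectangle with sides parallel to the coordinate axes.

x ranges over [-11, 9], width 20.
y ranges over [-11, 3], height 14.
Area = 20 × 14 = 280.

280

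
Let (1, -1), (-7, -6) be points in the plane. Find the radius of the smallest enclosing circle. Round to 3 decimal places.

4.717

The smallest circle enclosing two points has them as diameter endpoints.
Centre = midpoint = (-3, -3.5); r² = |(1, -1)−(-7, -6)|²/4 = 89/4 = 22.25.
r = √(22.25) ≈ 4.717.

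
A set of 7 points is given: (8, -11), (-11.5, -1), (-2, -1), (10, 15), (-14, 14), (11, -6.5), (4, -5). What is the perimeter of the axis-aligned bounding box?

Width = max x − min x = 11 − (-14) = 25.
Height = max y − min y = 15 − (-11) = 26.
Perimeter = 2(25 + 26) = 102.

102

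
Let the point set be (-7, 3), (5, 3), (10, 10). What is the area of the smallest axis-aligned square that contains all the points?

289

The bounding box has width 17 and height 7.
An axis-aligned square enclosing the set must have side ≥ max(width, height).
So the minimum side is max(17, 7) = 17.
Area = 17² = 289.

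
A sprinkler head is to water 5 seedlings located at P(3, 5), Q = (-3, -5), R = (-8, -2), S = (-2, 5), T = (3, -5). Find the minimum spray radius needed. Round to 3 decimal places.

6.757

A smallest enclosing disk is always determined by at most three of the input points on its boundary.
The minimum enclosing circle is determined by three boundary points: P, R, T.
Their circumcentre is (-17/11, 0) with r² = 5525/121.
The farthest remaining point Q is at distance² 3281/121 ≤ 5525/121.
r = √(5525/121) ≈ 6.757.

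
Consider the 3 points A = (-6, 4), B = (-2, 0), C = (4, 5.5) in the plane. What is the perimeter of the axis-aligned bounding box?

Width = max x − min x = 4 − (-6) = 10.
Height = max y − min y = 5.5 − 0 = 5.5.
Perimeter = 2(10 + 5.5) = 31.

31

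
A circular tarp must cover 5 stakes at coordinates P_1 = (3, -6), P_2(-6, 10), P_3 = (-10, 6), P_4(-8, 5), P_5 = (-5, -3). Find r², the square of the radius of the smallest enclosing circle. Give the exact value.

The minimum enclosing circle of a finite set is fixed by two of the points (as a diameter) or three (as a circumcircle).
The minimum enclosing circle is determined by three boundary points: P_1, P_2, P_3.
Their circumcentre is (-1.82, 1.82) with r² = 84.3848.
The farthest remaining point P_4 is at distance² 48.3048 ≤ 84.3848.

84.3848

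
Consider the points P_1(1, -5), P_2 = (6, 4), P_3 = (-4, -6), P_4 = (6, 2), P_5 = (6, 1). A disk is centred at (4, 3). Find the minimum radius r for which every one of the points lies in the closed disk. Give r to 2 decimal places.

12.04

The required radius is the distance from (4, 3) to the farthest point.
Squared distances: 73, 5, 145, 5, 8.
Maximum is 145, attained at P_3.
r = √145 ≈ 12.04.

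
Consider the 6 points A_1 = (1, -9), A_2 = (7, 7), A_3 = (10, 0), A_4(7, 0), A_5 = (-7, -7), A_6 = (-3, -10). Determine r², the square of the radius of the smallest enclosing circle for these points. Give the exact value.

A smallest enclosing disk is always determined by at most three of the input points on its boundary.
The minimum enclosing circle is determined by three boundary points: A_2, A_5, A_6.
Their circumcentre is (11/14, -11/14) with r² = 9725/98.
The farthest remaining point A_3 is at distance² 8381/98 ≤ 9725/98.

9725/98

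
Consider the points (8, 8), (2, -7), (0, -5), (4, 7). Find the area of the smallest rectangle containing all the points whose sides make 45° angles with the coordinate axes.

In coordinates u = x + y, v = x − y the rectangle is axis-aligned; the map (x,y)→(u,v) scales areas by 2.
u-values: 16, -5, -5, 11; range = 16 − (-5) = 21.
v-values: 0, 9, 5, -3; range = 9 − (-3) = 12.
Area = (21 × 12) / 2 = 126.

126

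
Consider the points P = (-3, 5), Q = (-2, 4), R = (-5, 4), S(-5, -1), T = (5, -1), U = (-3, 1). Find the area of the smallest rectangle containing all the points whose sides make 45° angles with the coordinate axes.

In coordinates u = x + y, v = x − y the rectangle is axis-aligned; the map (x,y)→(u,v) scales areas by 2.
u-values: 2, 2, -1, -6, 4, -2; range = 4 − (-6) = 10.
v-values: -8, -6, -9, -4, 6, -4; range = 6 − (-9) = 15.
Area = (10 × 15) / 2 = 75.

75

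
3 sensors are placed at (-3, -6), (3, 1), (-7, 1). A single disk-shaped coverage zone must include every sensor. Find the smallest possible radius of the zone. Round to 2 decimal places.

5.31

Call the three points A, B, C in the order given.
Side lengths²: AB² = 85, AC² = 65, BC² = 100.
Since BC² = 100 < 85 + 65 = 150, the triangle is acute, so the smallest enclosing circle is the circumcircle.
Circumcentre = (-2, -11/14), r² = 5525/196.
r = √(5525/196) ≈ 5.31.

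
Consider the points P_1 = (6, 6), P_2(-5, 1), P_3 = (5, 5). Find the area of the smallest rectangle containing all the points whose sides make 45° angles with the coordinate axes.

48

In coordinates u = x + y, v = x − y the rectangle is axis-aligned; the map (x,y)→(u,v) scales areas by 2.
u-values: 12, -4, 10; range = 12 − (-4) = 16.
v-values: 0, -6, 0; range = 0 − (-6) = 6.
Area = (16 × 6) / 2 = 48.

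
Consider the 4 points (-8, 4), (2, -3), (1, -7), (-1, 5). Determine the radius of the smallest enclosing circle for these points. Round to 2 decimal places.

By Welzl's lemma the MEC is supported by two points (diametrically opposite) or three points (on a circumcircle).
The farthest pair is (-8, 4)–(1, -7) with squared distance 202. The circle on this segment as diameter has centre (-3.5, -1.5) and r² = 202/4 = 50.5.
Check (2, -3): distance² to centre = 32.5 ≤ 50.5, so it lies inside.
All remaining points lie in this disk, and no smaller disk contains both endpoints, so this is the minimum enclosing circle.
r = √(50.5) ≈ 7.11.

7.11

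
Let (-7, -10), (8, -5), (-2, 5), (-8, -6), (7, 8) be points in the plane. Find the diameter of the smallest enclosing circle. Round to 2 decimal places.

The minimum enclosing circle of a finite set is fixed by two of the points (as a diameter) or three (as a circumcircle).
The farthest pair is (-7, -10)–(7, 8) with squared distance 520. The circle on this segment as diameter has centre (0, -1) and r² = 520/4 = 130.
Check (8, -5): distance² to centre = 80 ≤ 130, so it lies inside.
All remaining points lie in this disk, and no smaller disk contains both endpoints, so this is the minimum enclosing circle.
Diameter = 2r = 2√130 ≈ 22.80.

22.80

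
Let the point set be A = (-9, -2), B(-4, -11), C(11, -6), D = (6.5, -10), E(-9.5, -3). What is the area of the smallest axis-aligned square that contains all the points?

420.25

The bounding box has width 20.5 and height 9.
An axis-aligned square enclosing the set must have side ≥ max(width, height).
So the minimum side is max(20.5, 9) = 20.5.
Area = 20.5² = 420.25.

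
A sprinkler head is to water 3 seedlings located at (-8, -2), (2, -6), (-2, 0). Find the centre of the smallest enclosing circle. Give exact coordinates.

(-3, -4)

Call the three points A, B, C in the order given.
Side lengths²: AB² = 116, AC² = 40, BC² = 52.
Since AB² = 116 ≥ 52 + 40 = 92, the angle opposite AB is not acute, so the smallest enclosing circle has AB as diameter.
Centre = midpoint of AB = (-3, -4), r² = 116/4 = 29.
Centre = (-3, -4).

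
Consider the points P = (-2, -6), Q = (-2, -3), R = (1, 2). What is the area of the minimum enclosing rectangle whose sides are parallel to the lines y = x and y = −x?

In coordinates u = x + y, v = x − y the rectangle is axis-aligned; the map (x,y)→(u,v) scales areas by 2.
u-values: -8, -5, 3; range = 3 − (-8) = 11.
v-values: 4, 1, -1; range = 4 − (-1) = 5.
Area = (11 × 5) / 2 = 27.5.

27.5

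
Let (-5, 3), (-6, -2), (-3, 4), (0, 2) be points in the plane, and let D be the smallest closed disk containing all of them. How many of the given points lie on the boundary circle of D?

The minimum enclosing circle of a finite set is fixed by two of the points (as a diameter) or three (as a circumcircle).
The minimum enclosing circle is determined by three boundary points: (-6, -2), (-3, 4), (0, 2).
Their circumcentre is (-3.25, 0.375) with r² = 13.203125.
The farthest remaining point (-5, 3) is at distance² 9.953125 ≤ 13.203125.
The points at distance exactly r from the centre are (-6, -2), (-3, 4), (0, 2) — 3 points.

3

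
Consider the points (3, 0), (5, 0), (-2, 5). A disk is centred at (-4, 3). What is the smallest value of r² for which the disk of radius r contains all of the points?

The required radius is the distance from (-4, 3) to the farthest point.
Squared distances: 58, 90, 8.
Maximum is 90, attained at (5, 0).

90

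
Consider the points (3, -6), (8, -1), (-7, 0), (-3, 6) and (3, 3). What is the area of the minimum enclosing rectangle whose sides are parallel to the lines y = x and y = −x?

126

In coordinates u = x + y, v = x − y the rectangle is axis-aligned; the map (x,y)→(u,v) scales areas by 2.
u-values: -3, 7, -7, 3, 6; range = 7 − (-7) = 14.
v-values: 9, 9, -7, -9, 0; range = 9 − (-9) = 18.
Area = (14 × 18) / 2 = 126.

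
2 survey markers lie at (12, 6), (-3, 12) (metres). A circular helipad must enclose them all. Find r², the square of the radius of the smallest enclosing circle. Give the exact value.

The smallest circle enclosing two points has them as diameter endpoints.
Centre = midpoint = (4.5, 9); r² = |(12, 6)−(-3, 12)|²/4 = 261/4 = 65.25.

65.25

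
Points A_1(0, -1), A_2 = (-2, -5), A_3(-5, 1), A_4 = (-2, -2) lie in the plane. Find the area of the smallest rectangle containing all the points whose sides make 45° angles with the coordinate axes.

27

In coordinates u = x + y, v = x − y the rectangle is axis-aligned; the map (x,y)→(u,v) scales areas by 2.
u-values: -1, -7, -4, -4; range = -1 − (-7) = 6.
v-values: 1, 3, -6, 0; range = 3 − (-6) = 9.
Area = (6 × 9) / 2 = 27.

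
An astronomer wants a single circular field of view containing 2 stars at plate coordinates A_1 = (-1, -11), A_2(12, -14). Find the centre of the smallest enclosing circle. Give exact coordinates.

(5.5, -12.5)

The smallest circle enclosing two points has them as diameter endpoints.
Centre = midpoint = (5.5, -12.5); r² = |A_1A_2|²/4 = 178/4 = 44.5.
Centre = (5.5, -12.5).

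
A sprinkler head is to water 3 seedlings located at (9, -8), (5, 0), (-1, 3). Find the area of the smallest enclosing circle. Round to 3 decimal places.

173.573

Call the three points A, B, C in the order given.
Side lengths²: AB² = 80, AC² = 221, BC² = 45.
Since AC² = 221 ≥ 80 + 45 = 125, the angle opposite AC is not acute, so the smallest enclosing circle has AC as diameter.
Centre = midpoint of AC = (4, -2.5), r² = 221/4 = 55.25.
Area = π·r² = π·55.25 ≈ 173.573.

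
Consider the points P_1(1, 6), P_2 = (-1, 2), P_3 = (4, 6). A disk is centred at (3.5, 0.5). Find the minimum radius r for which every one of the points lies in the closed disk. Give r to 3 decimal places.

6.042

The required radius is the distance from (3.5, 0.5) to the farthest point.
Squared distances: 36.5, 22.5, 30.5.
Maximum is 36.5, attained at P_1.
r = √(36.5) ≈ 6.042.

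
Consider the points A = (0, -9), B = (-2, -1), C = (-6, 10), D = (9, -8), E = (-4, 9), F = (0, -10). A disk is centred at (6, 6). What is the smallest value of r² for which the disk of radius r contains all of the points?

The required radius is the distance from (6, 6) to the farthest point.
Squared distances: 261, 113, 160, 205, 109, 292.
Maximum is 292, attained at F.

292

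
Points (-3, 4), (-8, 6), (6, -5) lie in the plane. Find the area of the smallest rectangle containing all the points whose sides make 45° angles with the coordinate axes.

In coordinates u = x + y, v = x − y the rectangle is axis-aligned; the map (x,y)→(u,v) scales areas by 2.
u-values: 1, -2, 1; range = 1 − (-2) = 3.
v-values: -7, -14, 11; range = 11 − (-14) = 25.
Area = (3 × 25) / 2 = 37.5.

37.5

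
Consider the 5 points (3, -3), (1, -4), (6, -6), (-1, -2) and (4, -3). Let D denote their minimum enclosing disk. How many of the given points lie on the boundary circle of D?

2

The farthest pair is (6, -6)–(-1, -2) with squared distance 65. The circle on this segment as diameter has centre (2.5, -4) and r² = 65/4 = 16.25.
Check (3, -3): distance² to centre = 1.25 ≤ 16.25, so it lies inside.
All remaining points lie in this disk, and no smaller disk contains both endpoints, so this is the minimum enclosing circle.
The points at distance exactly r from the centre are (6, -6), (-1, -2) — 2 points.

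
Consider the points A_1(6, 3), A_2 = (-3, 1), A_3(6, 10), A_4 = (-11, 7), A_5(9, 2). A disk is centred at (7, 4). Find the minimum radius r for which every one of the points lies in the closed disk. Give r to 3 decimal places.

The required radius is the distance from (7, 4) to the farthest point.
Squared distances: 2, 109, 37, 333, 8.
Maximum is 333, attained at A_4.
r = √333 ≈ 18.248.

18.248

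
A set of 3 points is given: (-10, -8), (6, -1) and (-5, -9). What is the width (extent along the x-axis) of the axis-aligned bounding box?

max x = 6, min x = -10, so width = 16.

16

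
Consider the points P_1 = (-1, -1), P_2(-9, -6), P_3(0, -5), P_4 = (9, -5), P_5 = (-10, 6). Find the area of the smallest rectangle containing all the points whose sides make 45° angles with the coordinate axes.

In coordinates u = x + y, v = x − y the rectangle is axis-aligned; the map (x,y)→(u,v) scales areas by 2.
u-values: -2, -15, -5, 4, -4; range = 4 − (-15) = 19.
v-values: 0, -3, 5, 14, -16; range = 14 − (-16) = 30.
Area = (19 × 30) / 2 = 285.

285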